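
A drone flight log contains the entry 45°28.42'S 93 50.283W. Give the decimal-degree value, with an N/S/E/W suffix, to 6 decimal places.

Lat: 28.42′ = 0.473667°; total 45.4736667
Lon: 50.283′ = 0.838050°; total 93.8380500

45.473667° S, 93.838050° W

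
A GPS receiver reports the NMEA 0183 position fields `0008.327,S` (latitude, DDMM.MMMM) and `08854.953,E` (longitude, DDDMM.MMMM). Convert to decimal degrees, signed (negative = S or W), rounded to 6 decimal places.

-0.138783, 88.915883

Lat: degrees = first 2 digits = 0, minutes = 8.327; 0 + 8.327/60 = 0.1387833
hemisphere S, so the sign is −
Longitude: degrees = first 3 digits = 88, minutes = 54.953; 88 + 54.953/60 = 88.9158833
E ⇒ keep positive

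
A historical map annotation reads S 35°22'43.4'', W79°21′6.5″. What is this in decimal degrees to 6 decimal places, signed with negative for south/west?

-35.378722, -79.351806

Lat: 35° + 22/60 + 43.4/3600 = 35 + 0.366667 + 0.012056 = 35.3787222
S → negative
λ: 79° + 21/60 + 6.5/3600 = 79 + 0.350000 + 0.001806 = 79.3518056
W ⇒ negate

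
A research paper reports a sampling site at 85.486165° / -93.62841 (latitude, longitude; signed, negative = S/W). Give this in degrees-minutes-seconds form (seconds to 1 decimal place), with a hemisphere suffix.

Latitude: whole degrees 85; 29.16990′ → 29′ and 10.194″
Longitude is negative → W; |value| = 93.628410
Longitude: 0.628410 × 60 = 37.70460′ → 37′, remainder × 60 = 42.276″

85°29′10.2″ N, 93°37′42.3″ W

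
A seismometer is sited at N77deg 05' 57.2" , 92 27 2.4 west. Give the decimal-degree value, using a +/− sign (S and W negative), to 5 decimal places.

Lat: 77 + 5/60 + 57.2/3600 = 77.099222
N ⇒ keep positive
Lon: 92° + 27/60 + 2.4/3600 = 92 + 0.450000 + 0.000667 = 92.450667
W ⇒ negate

77.09922, -92.45067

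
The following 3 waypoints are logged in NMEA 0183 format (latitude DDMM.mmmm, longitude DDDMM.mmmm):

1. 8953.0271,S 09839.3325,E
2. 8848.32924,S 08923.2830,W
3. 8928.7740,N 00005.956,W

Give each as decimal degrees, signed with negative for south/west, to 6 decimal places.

1. -89.883785, 98.655542
2. -88.805487, -89.388050
3. 89.479567, -0.099267

Point 1:
  Latitude: split at 2 digits → 89° and 53.0271′; 89 + 53.0271/60 = 89.8837850
  S ⇒ negate
  λ: split at 3 digits → 098° and 39.3325′; 98 + 39.3325/60 = 98.6555417
  E ⇒ keep positive
Point 2:
  φ: degrees = first 2 digits = 88, minutes = 48.32924; 88 + 48.32924/60 = 88.8054873
  S ⇒ negate
  λ: degrees = first 3 digits = 89, minutes = 23.283; 89 + 23.283/60 = 89.3880500
  hemisphere W, so the sign is −
Point 3:
  φ: degrees = first 2 digits = 89, minutes = 28.774; 89 + 28.774/60 = 89.4795667
  N → positive
  λ: degrees = first 3 digits = 0, minutes = 5.956; 0 + 5.956/60 = 0.0992667
  hemisphere W, so the sign is −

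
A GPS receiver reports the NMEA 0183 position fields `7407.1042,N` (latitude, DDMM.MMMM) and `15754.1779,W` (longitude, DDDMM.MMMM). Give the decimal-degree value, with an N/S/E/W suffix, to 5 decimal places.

74.11840° N, 157.90297° W

φ: split at 2 digits → 74° and 7.1042′; 74 + 7.1042/60 = 74.118403
Longitude: degrees = first 3 digits = 157, minutes = 54.1779; 157 + 54.1779/60 = 157.902965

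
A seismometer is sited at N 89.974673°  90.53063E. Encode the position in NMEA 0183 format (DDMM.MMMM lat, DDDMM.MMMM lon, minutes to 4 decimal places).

8958.4804,N / 09031.8378,E

φ: minutes = (89.974673 − 89) × 60 = 58.480380
Longitude: fractional part 0.530630 → 31.837800 minutes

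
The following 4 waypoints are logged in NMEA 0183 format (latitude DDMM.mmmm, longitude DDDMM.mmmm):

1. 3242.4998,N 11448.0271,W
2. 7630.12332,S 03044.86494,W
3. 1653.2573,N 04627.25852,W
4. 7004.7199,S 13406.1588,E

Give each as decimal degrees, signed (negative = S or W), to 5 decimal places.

Point 1:
  Lat: split at 2 digits → 32° and 42.4998′; 32 + 42.4998/60 = 32.708330
  N ⇒ keep positive
  Longitude: degrees = first 3 digits = 114, minutes = 48.0271; 114 + 48.0271/60 = 114.800452
  W ⇒ negate
Point 2:
  Latitude: degrees = first 2 digits = 76, minutes = 30.12332; 76 + 30.12332/60 = 76.502055
  hemisphere S, so the sign is −
  Lon: split at 3 digits → 030° and 44.86494′; 30 + 44.86494/60 = 30.747749
  hemisphere W, so the sign is −
Point 3:
  φ: degrees = first 2 digits = 16, minutes = 53.2573; 16 + 53.2573/60 = 16.887622
  N ⇒ keep positive
  λ: degrees = first 3 digits = 46, minutes = 27.25852; 46 + 27.25852/60 = 46.454309
  W → negative
Point 4:
  Latitude: degrees = first 2 digits = 70, minutes = 4.7199; 70 + 4.7199/60 = 70.078665
  hemisphere S, so the sign is −
  Longitude: split at 3 digits → 134° and 6.1588′; 134 + 6.1588/60 = 134.102647
  E → positive

1. 32.70833, -114.80045
2. -76.50206, -30.74775
3. 16.88762, -46.45431
4. -70.07867, 134.10265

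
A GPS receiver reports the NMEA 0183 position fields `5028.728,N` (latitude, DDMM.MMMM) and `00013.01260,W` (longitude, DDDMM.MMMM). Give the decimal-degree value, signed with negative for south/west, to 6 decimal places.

Latitude: split at 2 digits → 50° and 28.728′; 50 + 28.728/60 = 50.4788000
N → positive
λ: degrees = first 3 digits = 0, minutes = 13.0126; 0 + 13.0126/60 = 0.2168767
W ⇒ negate

50.478800, -0.216877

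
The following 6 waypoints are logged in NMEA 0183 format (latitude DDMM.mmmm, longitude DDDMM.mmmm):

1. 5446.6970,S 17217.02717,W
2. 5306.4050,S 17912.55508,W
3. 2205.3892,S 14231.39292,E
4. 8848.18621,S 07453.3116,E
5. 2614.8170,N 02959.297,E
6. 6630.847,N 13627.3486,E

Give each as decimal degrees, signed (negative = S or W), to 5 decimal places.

1. -54.77828, -172.28379
2. -53.10675, -179.20925
3. -22.08982, 142.52322
4. -88.80310, 74.88853
5. 26.24695, 29.98828
6. 66.51412, 136.45581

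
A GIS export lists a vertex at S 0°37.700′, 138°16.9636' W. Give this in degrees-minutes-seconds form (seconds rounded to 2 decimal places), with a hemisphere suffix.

0°37′42.00″ S, 138°16′57.82″ W

φ: 37.70000′ → 37′ and 0.70000 × 60 = 42.0000″
Lon: fractional minutes 0.96360 × 60 = 57.8160″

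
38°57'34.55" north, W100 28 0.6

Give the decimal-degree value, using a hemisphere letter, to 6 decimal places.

38.959597° N, 100.466833° W

Lat: 38 + 57/60 + 34.55/3600 = 38.9595972
λ: 100 + 28/60 + 0.6/3600 = 100.4668333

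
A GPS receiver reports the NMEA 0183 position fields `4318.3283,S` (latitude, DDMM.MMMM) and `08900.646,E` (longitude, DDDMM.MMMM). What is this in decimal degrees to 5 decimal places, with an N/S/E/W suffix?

43.30547° S, 89.01077° E

Lat: split at 2 digits → 43° and 18.3283′; 43 + 18.3283/60 = 43.305472
λ: degrees = first 3 digits = 89, minutes = 0.646; 89 + 0.646/60 = 89.010767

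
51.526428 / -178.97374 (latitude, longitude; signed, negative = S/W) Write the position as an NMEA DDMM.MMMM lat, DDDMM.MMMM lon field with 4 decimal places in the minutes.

Latitude: minutes = (51.526428 − 51) × 60 = 31.585680
Longitude is negative → W; |value| = 178.973740
Longitude: 178° + 0.973740 × 60 = 178° 58.424400′

5131.5857,N / 17858.4244,W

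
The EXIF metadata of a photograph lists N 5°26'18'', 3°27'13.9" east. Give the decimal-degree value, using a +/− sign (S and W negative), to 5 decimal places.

5.43833, 3.45386

φ: 26′ + 18″ = 26.30000′; 5 + 26.30000/60 = 5.438333
N → positive
λ: 3 + 27/60 + 13.9/3600 = 3.453861
E → positive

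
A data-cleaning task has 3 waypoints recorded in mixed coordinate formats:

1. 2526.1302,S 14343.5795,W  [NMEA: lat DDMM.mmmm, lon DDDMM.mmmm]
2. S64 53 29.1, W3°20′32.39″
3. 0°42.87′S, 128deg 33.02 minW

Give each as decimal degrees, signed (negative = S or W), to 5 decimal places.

1. -25.43550, -143.72633
2. -64.89142, -3.34233
3. -0.71450, -128.55033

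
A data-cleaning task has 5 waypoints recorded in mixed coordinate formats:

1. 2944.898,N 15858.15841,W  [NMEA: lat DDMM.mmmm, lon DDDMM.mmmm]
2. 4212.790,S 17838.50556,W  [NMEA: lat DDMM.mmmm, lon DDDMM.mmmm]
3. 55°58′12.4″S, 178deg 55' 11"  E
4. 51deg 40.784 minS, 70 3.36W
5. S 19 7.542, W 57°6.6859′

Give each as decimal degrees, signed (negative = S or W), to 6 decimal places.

Point 1:
  φ: degrees = first 2 digits = 29, minutes = 44.898; 29 + 44.898/60 = 29.7483000
  N ⇒ keep positive
  λ: split at 3 digits → 158° and 58.15841′; 158 + 58.15841/60 = 158.9693068
  W → negative
Point 2:
  Latitude: degrees = first 2 digits = 42, minutes = 12.79; 42 + 12.79/60 = 42.2131667
  hemisphere S, so the sign is −
  Longitude: degrees = first 3 digits = 178, minutes = 38.50556; 178 + 38.50556/60 = 178.6417593
  hemisphere W, so the sign is −
Point 3:
  φ: 55 + 58/60 + 12.4/3600 = 55.9701111
  S → negative
  Longitude: 178 + 55/60 + 11/3600 = 178.9197222
  E ⇒ keep positive
Point 4:
  Lat: 40.784′ = 0.679733°; total 51.6797333
  S → negative
  λ: 70 + 3.36/60 = 70.0560000
  hemisphere W, so the sign is −
Point 5:
  φ: 19 + 7.542/60 = 19.1257000
  S ⇒ negate
  λ: 57 + 6.6859/60 = 57.1114317
  W → negative

1. 29.748300, -158.969307
2. -42.213167, -178.641759
3. -55.970111, 178.919722
4. -51.679733, -70.056000
5. -19.125700, -57.111432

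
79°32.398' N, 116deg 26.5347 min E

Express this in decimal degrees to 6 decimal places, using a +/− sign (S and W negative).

φ: 32.398′ = 0.539967°; total 79.5399667
N ⇒ keep positive
Lon: 116 + 26.5347/60 = 116.4422450
E → positive

79.539967, 116.442245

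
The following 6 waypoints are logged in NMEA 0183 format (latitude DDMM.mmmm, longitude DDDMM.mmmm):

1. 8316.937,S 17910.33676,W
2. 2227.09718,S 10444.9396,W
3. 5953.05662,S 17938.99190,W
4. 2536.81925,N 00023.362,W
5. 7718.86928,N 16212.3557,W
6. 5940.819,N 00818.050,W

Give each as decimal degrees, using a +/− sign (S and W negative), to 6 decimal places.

Point 1:
  φ: split at 2 digits → 83° and 16.937′; 83 + 16.937/60 = 83.2822833
  hemisphere S, so the sign is −
  Longitude: split at 3 digits → 179° and 10.33676′; 179 + 10.33676/60 = 179.1722793
  W → negative
Point 2:
  Lat: degrees = first 2 digits = 22, minutes = 27.09718; 22 + 27.09718/60 = 22.4516197
  hemisphere S, so the sign is −
  Longitude: split at 3 digits → 104° and 44.9396′; 104 + 44.9396/60 = 104.7489933
  hemisphere W, so the sign is −
Point 3:
  φ: split at 2 digits → 59° and 53.05662′; 59 + 53.05662/60 = 59.8842770
  hemisphere S, so the sign is −
  λ: split at 3 digits → 179° and 38.9919′; 179 + 38.9919/60 = 179.6498650
  W ⇒ negate
Point 4:
  φ: degrees = first 2 digits = 25, minutes = 36.81925; 25 + 36.81925/60 = 25.6136542
  N ⇒ keep positive
  Lon: split at 3 digits → 000° and 23.362′; 0 + 23.362/60 = 0.3893667
  hemisphere W, so the sign is −
Point 5:
  φ: split at 2 digits → 77° and 18.86928′; 77 + 18.86928/60 = 77.3144880
  N ⇒ keep positive
  Lon: degrees = first 3 digits = 162, minutes = 12.3557; 162 + 12.3557/60 = 162.2059283
  W → negative
Point 6:
  Latitude: split at 2 digits → 59° and 40.819′; 59 + 40.819/60 = 59.6803167
  N ⇒ keep positive
  Longitude: degrees = first 3 digits = 8, minutes = 18.05; 8 + 18.05/60 = 8.3008333
  W ⇒ negate

1. -83.282283, -179.172279
2. -22.451620, -104.748993
3. -59.884277, -179.649865
4. 25.613654, -0.389367
5. 77.314488, -162.205928
6. 59.680317, -8.300833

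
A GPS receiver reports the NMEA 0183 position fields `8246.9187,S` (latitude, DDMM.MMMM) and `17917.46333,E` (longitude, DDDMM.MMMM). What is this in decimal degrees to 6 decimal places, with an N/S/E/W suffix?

82.781978° S, 179.291056° E

Lat: split at 2 digits → 82° and 46.9187′; 82 + 46.9187/60 = 82.7819783
Longitude: degrees = first 3 digits = 179, minutes = 17.46333; 179 + 17.46333/60 = 179.2910555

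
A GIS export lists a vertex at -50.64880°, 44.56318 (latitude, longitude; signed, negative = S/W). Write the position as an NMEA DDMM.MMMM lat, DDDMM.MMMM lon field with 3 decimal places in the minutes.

Latitude is negative → S; |value| = 50.648800
Latitude: fractional part 0.648800 → 38.92800 minutes
Lon: minutes = (44.563180 − 44) × 60 = 33.79080

5038.928,S / 04433.791,E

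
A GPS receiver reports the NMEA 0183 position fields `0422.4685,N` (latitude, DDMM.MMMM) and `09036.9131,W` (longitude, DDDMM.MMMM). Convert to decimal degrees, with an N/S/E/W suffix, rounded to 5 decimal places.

4.37448° N, 90.61522° W

φ: degrees = first 2 digits = 4, minutes = 22.4685; 4 + 22.4685/60 = 4.374475
Lon: degrees = first 3 digits = 90, minutes = 36.9131; 90 + 36.9131/60 = 90.615218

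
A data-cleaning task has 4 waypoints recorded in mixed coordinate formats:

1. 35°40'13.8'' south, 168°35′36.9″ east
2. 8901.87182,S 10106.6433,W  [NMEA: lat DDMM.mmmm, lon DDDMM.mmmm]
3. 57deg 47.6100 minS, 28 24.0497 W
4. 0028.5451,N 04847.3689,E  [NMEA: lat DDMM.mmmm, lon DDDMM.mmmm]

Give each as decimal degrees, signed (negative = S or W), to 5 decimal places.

Point 1:
  Lat: 35 + 40/60 + 13.8/3600 = 35.670500
  S ⇒ negate
  Longitude: 168 + 35/60 + 36.9/3600 = 168.593583
  E → positive
Point 2:
  Latitude: degrees = first 2 digits = 89, minutes = 1.87182; 89 + 1.87182/60 = 89.031197
  S → negative
  Longitude: split at 3 digits → 101° and 6.6433′; 101 + 6.6433/60 = 101.110722
  hemisphere W, so the sign is −
Point 3:
  φ: 47.61′ = 0.793500°; total 57.793500
  hemisphere S, so the sign is −
  λ: 28 + 24.0497/60 = 28.400828
  W ⇒ negate
Point 4:
  φ: split at 2 digits → 00° and 28.5451′; 0 + 28.5451/60 = 0.475752
  N ⇒ keep positive
  Lon: split at 3 digits → 048° and 47.3689′; 48 + 47.3689/60 = 48.789482
  E → positive

1. -35.67050, 168.59358
2. -89.03120, -101.11072
3. -57.79350, -28.40083
4. 0.47575, 48.78948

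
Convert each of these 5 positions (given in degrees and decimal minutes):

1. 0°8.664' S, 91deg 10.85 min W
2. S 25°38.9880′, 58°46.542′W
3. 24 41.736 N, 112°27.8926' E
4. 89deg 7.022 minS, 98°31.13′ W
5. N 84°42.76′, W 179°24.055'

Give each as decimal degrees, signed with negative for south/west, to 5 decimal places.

1. -0.14440, -91.18083
2. -25.64980, -58.77570
3. 24.69560, 112.46488
4. -89.11703, -98.51883
5. 84.71267, -179.40092

Point 1:
  Lat: 8.664′ = 0.144400°; total 0.144400
  S ⇒ negate
  Lon: 10.85′ = 0.180833°; total 91.180833
  W ⇒ negate
Point 2:
  Latitude: 25 + 38.988/60 = 25.649800
  hemisphere S, so the sign is −
  Lon: 58 + 46.542/60 = 58.775700
  hemisphere W, so the sign is −
Point 3:
  φ: 24 + 41.736/60 = 24.695600
  N → positive
  λ: 112 + 27.8926/60 = 112.464877
  E ⇒ keep positive
Point 4:
  Lat: 7.022′ = 0.117033°; total 89.117033
  S ⇒ negate
  λ: 98 + 31.13/60 = 98.518833
  W ⇒ negate
Point 5:
  Lat: 42.76′ = 0.712667°; total 84.712667
  N → positive
  λ: 24.055′ = 0.400917°; total 179.400917
  W ⇒ negate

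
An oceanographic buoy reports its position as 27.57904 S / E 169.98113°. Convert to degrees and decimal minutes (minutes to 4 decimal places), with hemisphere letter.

27° 34.7424′ S, 169° 58.8678′ E

Latitude: minutes = (27.579040 − 27) × 60 = 34.742400
Lon: 169° + 0.981130 × 60 = 169° 58.867800′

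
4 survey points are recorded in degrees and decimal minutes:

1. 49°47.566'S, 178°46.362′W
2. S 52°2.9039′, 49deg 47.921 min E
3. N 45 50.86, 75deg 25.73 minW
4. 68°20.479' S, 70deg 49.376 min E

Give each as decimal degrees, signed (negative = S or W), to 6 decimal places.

1. -49.792767, -178.772700
2. -52.048398, 49.798683
3. 45.847667, -75.428833
4. -68.341317, 70.822933

Point 1:
  Lat: 47.566′ = 0.792767°; total 49.7927667
  hemisphere S, so the sign is −
  λ: 178 + 46.362/60 = 178.7727000
  hemisphere W, so the sign is −
Point 2:
  Lat: 52 + 2.9039/60 = 52.0483983
  hemisphere S, so the sign is −
  Lon: 49 + 47.921/60 = 49.7986833
  E ⇒ keep positive
Point 3:
  φ: 50.86′ = 0.847667°; total 45.8476667
  N ⇒ keep positive
  Lon: 75 + 25.73/60 = 75.4288333
  W → negative
Point 4:
  φ: 68 + 20.479/60 = 68.3413167
  hemisphere S, so the sign is −
  Longitude: 49.376′ = 0.822933°; total 70.8229333
  E → positive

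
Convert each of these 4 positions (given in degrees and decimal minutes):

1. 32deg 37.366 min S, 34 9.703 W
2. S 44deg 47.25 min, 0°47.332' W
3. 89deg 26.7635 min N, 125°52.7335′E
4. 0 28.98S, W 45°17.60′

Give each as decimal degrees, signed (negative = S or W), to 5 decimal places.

1. -32.62277, -34.16172
2. -44.78750, -0.78887
3. 89.44606, 125.87889
4. -0.48300, -45.29333

Point 1:
  Lat: 37.366′ = 0.622767°; total 32.622767
  S → negative
  Longitude: 34 + 9.703/60 = 34.161717
  hemisphere W, so the sign is −
Point 2:
  Latitude: 44 + 47.25/60 = 44.787500
  S ⇒ negate
  Longitude: 0 + 47.332/60 = 0.788867
  hemisphere W, so the sign is −
Point 3:
  Latitude: 89 + 26.7635/60 = 89.446058
  N → positive
  Longitude: 52.7335′ = 0.878892°; total 125.878892
  E → positive
Point 4:
  φ: 28.98′ = 0.483000°; total 0.483000
  hemisphere S, so the sign is −
  λ: 45 + 17.6/60 = 45.293333
  hemisphere W, so the sign is −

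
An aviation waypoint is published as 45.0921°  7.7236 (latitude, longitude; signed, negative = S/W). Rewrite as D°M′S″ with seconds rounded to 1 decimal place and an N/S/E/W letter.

45°05′31.6″ N, 7°43′25.0″ E

Latitude: whole degrees 45; 5.52600′ → 5′ and 31.560″
Lon: whole degrees 7; 43.41600′ → 43′ and 24.960″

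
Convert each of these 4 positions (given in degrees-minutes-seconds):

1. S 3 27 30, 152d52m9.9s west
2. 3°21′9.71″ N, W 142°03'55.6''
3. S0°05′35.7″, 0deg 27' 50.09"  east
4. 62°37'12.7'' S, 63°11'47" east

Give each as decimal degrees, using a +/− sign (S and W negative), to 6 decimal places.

Point 1:
  Lat: 27′ + 30″ = 27.50000′; 3 + 27.50000/60 = 3.4583333
  S ⇒ negate
  Longitude: 52′ + 9.9″ = 52.16500′; 152 + 52.16500/60 = 152.8694167
  W → negative
Point 2:
  φ: 3 + 21/60 + 9.71/3600 = 3.3526972
  N ⇒ keep positive
  λ: 142° + 3/60 + 55.6/3600 = 142 + 0.050000 + 0.015444 = 142.0654444
  hemisphere W, so the sign is −
Point 3:
  φ: 0 + 5/60 + 35.7/3600 = 0.0932500
  hemisphere S, so the sign is −
  Lon: 27′ + 50.09″ = 27.83483′; 0 + 27.83483/60 = 0.4639139
  E → positive
Point 4:
  Latitude: 37′ + 12.7″ = 37.21167′; 62 + 37.21167/60 = 62.6201944
  S ⇒ negate
  Lon: 11′ + 47″ = 11.78333′; 63 + 11.78333/60 = 63.1963889
  E ⇒ keep positive

1. -3.458333, -152.869417
2. 3.352697, -142.065444
3. -0.093250, 0.463914
4. -62.620194, 63.196389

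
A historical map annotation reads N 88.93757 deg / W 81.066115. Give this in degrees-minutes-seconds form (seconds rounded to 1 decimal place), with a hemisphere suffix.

88°56′15.3″ N, 81°03′58.0″ W

φ: whole degrees 88; 56.25420′ → 56′ and 15.252″
Lon: 0.066115 × 60 = 3.96690′ → 3′, remainder × 60 = 58.014″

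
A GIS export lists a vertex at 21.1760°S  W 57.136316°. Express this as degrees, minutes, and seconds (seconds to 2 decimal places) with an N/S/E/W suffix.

21°10′33.60″ S, 57°08′10.74″ W

Latitude: whole degrees 21; 10.56000′ → 10′ and 33.6000″
Lon: 0.136316° → 8.17896′; 0.17896 × 60 = 10.7376″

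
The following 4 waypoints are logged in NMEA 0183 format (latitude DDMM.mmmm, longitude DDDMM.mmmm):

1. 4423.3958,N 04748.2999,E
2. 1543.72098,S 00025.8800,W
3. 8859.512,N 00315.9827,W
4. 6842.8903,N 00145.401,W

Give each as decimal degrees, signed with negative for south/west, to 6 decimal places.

1. 44.389930, 47.804998
2. -15.728683, -0.431333
3. 88.991867, -3.266378
4. 68.714838, -1.756683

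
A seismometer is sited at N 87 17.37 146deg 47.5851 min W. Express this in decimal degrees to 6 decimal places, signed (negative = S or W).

87.289500, -146.793085

φ: 87 + 17.37/60 = 87.2895000
N ⇒ keep positive
Longitude: 47.5851′ = 0.793085°; total 146.7930850
W → negative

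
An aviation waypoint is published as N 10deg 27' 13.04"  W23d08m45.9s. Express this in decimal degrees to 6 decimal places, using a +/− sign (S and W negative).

10.453622, -23.146083

φ: 10 + 27/60 + 13.04/3600 = 10.4536222
N → positive
Lon: 8′ + 45.9″ = 8.76500′; 23 + 8.76500/60 = 23.1460833
W ⇒ negate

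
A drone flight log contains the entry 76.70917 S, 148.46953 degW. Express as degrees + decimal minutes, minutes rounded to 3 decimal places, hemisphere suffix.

φ: fractional part 0.709170 → 42.55020 minutes
λ: minutes = (148.469530 − 148) × 60 = 28.17180

76° 42.550′ S, 148° 28.172′ W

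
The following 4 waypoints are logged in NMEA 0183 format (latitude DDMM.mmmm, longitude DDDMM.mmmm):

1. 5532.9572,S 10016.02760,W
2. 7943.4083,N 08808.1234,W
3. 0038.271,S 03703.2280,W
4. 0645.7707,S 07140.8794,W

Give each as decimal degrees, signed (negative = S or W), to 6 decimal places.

Point 1:
  φ: split at 2 digits → 55° and 32.9572′; 55 + 32.9572/60 = 55.5492867
  hemisphere S, so the sign is −
  Longitude: degrees = first 3 digits = 100, minutes = 16.0276; 100 + 16.0276/60 = 100.2671267
  hemisphere W, so the sign is −
Point 2:
  φ: degrees = first 2 digits = 79, minutes = 43.4083; 79 + 43.4083/60 = 79.7234717
  N ⇒ keep positive
  Longitude: split at 3 digits → 088° and 8.1234′; 88 + 8.1234/60 = 88.1353900
  W ⇒ negate
Point 3:
  Latitude: split at 2 digits → 00° and 38.271′; 0 + 38.271/60 = 0.6378500
  S → negative
  Lon: degrees = first 3 digits = 37, minutes = 3.228; 37 + 3.228/60 = 37.0538000
  W → negative
Point 4:
  φ: split at 2 digits → 06° and 45.7707′; 6 + 45.7707/60 = 6.7628450
  hemisphere S, so the sign is −
  Longitude: split at 3 digits → 071° and 40.8794′; 71 + 40.8794/60 = 71.6813233
  W ⇒ negate

1. -55.549287, -100.267127
2. 79.723472, -88.135390
3. -0.637850, -37.053800
4. -6.762845, -71.681323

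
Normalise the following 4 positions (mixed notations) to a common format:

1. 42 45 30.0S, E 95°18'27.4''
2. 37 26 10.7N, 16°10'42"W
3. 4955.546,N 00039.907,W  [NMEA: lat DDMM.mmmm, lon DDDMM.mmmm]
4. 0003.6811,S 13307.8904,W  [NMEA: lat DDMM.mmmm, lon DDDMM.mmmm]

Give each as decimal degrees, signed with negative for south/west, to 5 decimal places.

Point 1:
  Latitude: 45′ + 30″ = 45.50000′; 42 + 45.50000/60 = 42.758333
  S → negative
  Longitude: 18′ + 27.4″ = 18.45667′; 95 + 18.45667/60 = 95.307611
  E → positive
Point 2:
  φ: 37° + 26/60 + 10.7/3600 = 37 + 0.433333 + 0.002972 = 37.436306
  N → positive
  λ: 16 + 10/60 + 42/3600 = 16.178333
  hemisphere W, so the sign is −
Point 3:
  Lat: split at 2 digits → 49° and 55.546′; 49 + 55.546/60 = 49.925767
  N ⇒ keep positive
  Lon: split at 3 digits → 000° and 39.907′; 0 + 39.907/60 = 0.665117
  hemisphere W, so the sign is −
Point 4:
  φ: split at 2 digits → 00° and 3.6811′; 0 + 3.6811/60 = 0.061352
  hemisphere S, so the sign is −
  Longitude: split at 3 digits → 133° and 7.8904′; 133 + 7.8904/60 = 133.131507
  hemisphere W, so the sign is −

1. -42.75833, 95.30761
2. 37.43631, -16.17833
3. 49.92577, -0.66512
4. -0.06135, -133.13151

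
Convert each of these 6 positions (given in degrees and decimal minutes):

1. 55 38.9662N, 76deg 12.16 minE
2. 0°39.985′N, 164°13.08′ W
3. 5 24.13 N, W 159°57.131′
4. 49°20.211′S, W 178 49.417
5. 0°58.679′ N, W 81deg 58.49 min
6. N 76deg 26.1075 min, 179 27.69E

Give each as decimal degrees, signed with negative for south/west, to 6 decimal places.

1. 55.649437, 76.202667
2. 0.666417, -164.218000
3. 5.402167, -159.952183
4. -49.336850, -178.823617
5. 0.977983, -81.974833
6. 76.435125, 179.461500

Point 1:
  Latitude: 38.9662′ = 0.649437°; total 55.6494367
  N → positive
  λ: 76 + 12.16/60 = 76.2026667
  E → positive
Point 2:
  Latitude: 39.985′ = 0.666417°; total 0.6664167
  N → positive
  λ: 164 + 13.08/60 = 164.2180000
  hemisphere W, so the sign is −
Point 3:
  Lat: 5 + 24.13/60 = 5.4021667
  N → positive
  Longitude: 159 + 57.131/60 = 159.9521833
  W ⇒ negate
Point 4:
  φ: 49 + 20.211/60 = 49.3368500
  S → negative
  Lon: 49.417′ = 0.823617°; total 178.8236167
  W ⇒ negate
Point 5:
  Lat: 0 + 58.679/60 = 0.9779833
  N → positive
  λ: 81 + 58.49/60 = 81.9748333
  W → negative
Point 6:
  Latitude: 26.1075′ = 0.435125°; total 76.4351250
  N → positive
  λ: 179 + 27.69/60 = 179.4615000
  E → positive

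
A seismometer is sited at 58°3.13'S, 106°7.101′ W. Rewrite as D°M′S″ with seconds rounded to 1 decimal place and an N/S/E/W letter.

Lat: 3.13000′ → 3′ and 0.13000 × 60 = 7.800″
Longitude: 7.10100′ → 7′ and 0.10100 × 60 = 6.060″

58°03′7.8″ S, 106°07′6.1″ W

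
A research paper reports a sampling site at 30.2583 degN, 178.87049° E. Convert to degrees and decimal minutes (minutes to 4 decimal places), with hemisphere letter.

30° 15.4980′ N, 178° 52.2294′ E

Lat: minutes = (30.258300 − 30) × 60 = 15.498000
Longitude: minutes = (178.870490 − 178) × 60 = 52.229400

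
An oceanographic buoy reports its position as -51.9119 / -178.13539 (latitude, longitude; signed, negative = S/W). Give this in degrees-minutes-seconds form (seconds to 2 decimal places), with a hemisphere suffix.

Latitude is negative → S; |value| = 51.911900
Latitude: 0.911900 × 60 = 54.71400′ → 54′, remainder × 60 = 42.8400″
Longitude is negative → W; |value| = 178.135390
Lon: whole degrees 178; 8.12340′ → 8′ and 7.4040″

51°54′42.84″ S, 178°08′7.40″ W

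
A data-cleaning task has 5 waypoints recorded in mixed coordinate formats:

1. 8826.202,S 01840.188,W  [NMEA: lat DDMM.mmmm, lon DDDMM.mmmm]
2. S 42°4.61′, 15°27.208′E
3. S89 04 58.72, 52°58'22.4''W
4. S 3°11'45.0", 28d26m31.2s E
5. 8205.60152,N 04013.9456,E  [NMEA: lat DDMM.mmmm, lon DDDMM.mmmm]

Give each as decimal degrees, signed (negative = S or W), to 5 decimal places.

1. -88.43670, -18.66980
2. -42.07683, 15.45347
3. -89.08298, -52.97289
4. -3.19583, 28.44200
5. 82.09336, 40.23243

Point 1:
  Lat: degrees = first 2 digits = 88, minutes = 26.202; 88 + 26.202/60 = 88.436700
  S ⇒ negate
  λ: split at 3 digits → 018° and 40.188′; 18 + 40.188/60 = 18.669800
  W ⇒ negate
Point 2:
  φ: 4.61′ = 0.076833°; total 42.076833
  S → negative
  Lon: 15 + 27.208/60 = 15.453467
  E ⇒ keep positive
Point 3:
  Latitude: 89° + 4/60 + 58.72/3600 = 89 + 0.066667 + 0.016311 = 89.082978
  hemisphere S, so the sign is −
  λ: 52° + 58/60 + 22.4/3600 = 52 + 0.966667 + 0.006222 = 52.972889
  W → negative
Point 4:
  Lat: 3° + 11/60 + 45/3600 = 3 + 0.183333 + 0.012500 = 3.195833
  S ⇒ negate
  λ: 26′ + 31.2″ = 26.52000′; 28 + 26.52000/60 = 28.442000
  E → positive
Point 5:
  Lat: degrees = first 2 digits = 82, minutes = 5.60152; 82 + 5.60152/60 = 82.093359
  N → positive
  Longitude: split at 3 digits → 040° and 13.9456′; 40 + 13.9456/60 = 40.232427
  E → positive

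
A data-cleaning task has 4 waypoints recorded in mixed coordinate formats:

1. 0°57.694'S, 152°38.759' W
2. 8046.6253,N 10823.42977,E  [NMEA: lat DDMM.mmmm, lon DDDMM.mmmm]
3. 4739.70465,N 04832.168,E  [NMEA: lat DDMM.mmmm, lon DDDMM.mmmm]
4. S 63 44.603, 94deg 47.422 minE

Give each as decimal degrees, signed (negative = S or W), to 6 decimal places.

1. -0.961567, -152.645983
2. 80.777088, 108.390496
3. 47.661744, 48.536133
4. -63.743383, 94.790367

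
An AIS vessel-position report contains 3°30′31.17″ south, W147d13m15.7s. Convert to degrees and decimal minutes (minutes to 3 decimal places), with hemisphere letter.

3° 30.520′ S, 147° 13.262′ W

φ: seconds/60 = 0.51950; minutes = 30 + 0.51950 = 30.51950
Longitude: 13 + 15.7/60 = 13.26167′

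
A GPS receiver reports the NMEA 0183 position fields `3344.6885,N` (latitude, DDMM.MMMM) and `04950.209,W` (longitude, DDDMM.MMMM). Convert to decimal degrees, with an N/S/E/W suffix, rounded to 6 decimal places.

33.744808° N, 49.836817° W

Latitude: split at 2 digits → 33° and 44.6885′; 33 + 44.6885/60 = 33.7448083
Longitude: degrees = first 3 digits = 49, minutes = 50.209; 49 + 50.209/60 = 49.8368167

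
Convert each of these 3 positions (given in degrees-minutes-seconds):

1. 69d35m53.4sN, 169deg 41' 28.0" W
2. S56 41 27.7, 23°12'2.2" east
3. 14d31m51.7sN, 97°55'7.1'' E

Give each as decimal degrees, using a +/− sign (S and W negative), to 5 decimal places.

1. 69.59817, -169.69111
2. -56.69103, 23.20061
3. 14.53103, 97.91864

Point 1:
  Lat: 69° + 35/60 + 53.4/3600 = 69 + 0.583333 + 0.014833 = 69.598167
  N ⇒ keep positive
  Lon: 41′ + 28″ = 41.46667′; 169 + 41.46667/60 = 169.691111
  W → negative
Point 2:
  Latitude: 56° + 41/60 + 27.7/3600 = 56 + 0.683333 + 0.007694 = 56.691028
  S ⇒ negate
  Lon: 23° + 12/60 + 2.2/3600 = 23 + 0.200000 + 0.000611 = 23.200611
  E → positive
Point 3:
  Latitude: 31′ + 51.7″ = 31.86167′; 14 + 31.86167/60 = 14.531028
  N ⇒ keep positive
  Lon: 97° + 55/60 + 7.1/3600 = 97 + 0.916667 + 0.001972 = 97.918639
  E ⇒ keep positive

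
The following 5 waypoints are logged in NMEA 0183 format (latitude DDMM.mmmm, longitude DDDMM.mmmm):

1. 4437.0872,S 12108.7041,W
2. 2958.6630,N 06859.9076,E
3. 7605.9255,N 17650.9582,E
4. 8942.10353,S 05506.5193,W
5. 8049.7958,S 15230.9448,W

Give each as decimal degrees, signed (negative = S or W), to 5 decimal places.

1. -44.61812, -121.14507
2. 29.97772, 68.99846
3. 76.09876, 176.84930
4. -89.70173, -55.10866
5. -80.82993, -152.51575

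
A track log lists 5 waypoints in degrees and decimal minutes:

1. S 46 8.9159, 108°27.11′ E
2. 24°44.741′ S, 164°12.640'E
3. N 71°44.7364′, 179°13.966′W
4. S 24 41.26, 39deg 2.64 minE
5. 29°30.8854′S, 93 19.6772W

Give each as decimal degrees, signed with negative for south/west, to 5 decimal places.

1. -46.14860, 108.45183
2. -24.74568, 164.21067
3. 71.74561, -179.23277
4. -24.68767, 39.04400
5. -29.51476, -93.32795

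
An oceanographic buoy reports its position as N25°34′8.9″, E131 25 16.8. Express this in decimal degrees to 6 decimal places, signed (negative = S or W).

Latitude: 34′ + 8.9″ = 34.14833′; 25 + 34.14833/60 = 25.5691389
N ⇒ keep positive
Lon: 25′ + 16.8″ = 25.28000′; 131 + 25.28000/60 = 131.4213333
E → positive

25.569139, 131.421333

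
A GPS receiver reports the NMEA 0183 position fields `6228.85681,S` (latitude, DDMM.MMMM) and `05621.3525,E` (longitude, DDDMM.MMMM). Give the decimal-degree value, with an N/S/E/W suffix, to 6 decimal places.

Lat: degrees = first 2 digits = 62, minutes = 28.85681; 62 + 28.85681/60 = 62.4809468
Longitude: degrees = first 3 digits = 56, minutes = 21.3525; 56 + 21.3525/60 = 56.3558750

62.480947° S, 56.355875° E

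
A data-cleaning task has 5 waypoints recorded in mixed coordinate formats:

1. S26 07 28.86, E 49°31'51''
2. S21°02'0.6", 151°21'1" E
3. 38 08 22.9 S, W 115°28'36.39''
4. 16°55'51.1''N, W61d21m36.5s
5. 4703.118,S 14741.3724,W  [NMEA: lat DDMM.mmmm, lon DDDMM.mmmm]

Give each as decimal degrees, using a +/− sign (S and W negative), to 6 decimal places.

Point 1:
  Latitude: 26 + 7/60 + 28.86/3600 = 26.1246833
  hemisphere S, so the sign is −
  λ: 49 + 31/60 + 51/3600 = 49.5308333
  E → positive
Point 2:
  φ: 2′ + 0.6″ = 2.01000′; 21 + 2.01000/60 = 21.0335000
  S → negative
  Longitude: 151° + 21/60 + 1/3600 = 151 + 0.350000 + 0.000278 = 151.3502778
  E → positive
Point 3:
  φ: 38° + 8/60 + 22.9/3600 = 38 + 0.133333 + 0.006361 = 38.1396944
  hemisphere S, so the sign is −
  Longitude: 28′ + 36.39″ = 28.60650′; 115 + 28.60650/60 = 115.4767750
  W → negative
Point 4:
  Latitude: 16 + 55/60 + 51.1/3600 = 16.9308611
  N → positive
  Longitude: 61 + 21/60 + 36.5/3600 = 61.3601389
  hemisphere W, so the sign is −
Point 5:
  φ: degrees = first 2 digits = 47, minutes = 3.118; 47 + 3.118/60 = 47.0519667
  S → negative
  λ: split at 3 digits → 147° and 41.3724′; 147 + 41.3724/60 = 147.6895400
  W → negative

1. -26.124683, 49.530833
2. -21.033500, 151.350278
3. -38.139694, -115.476775
4. 16.930861, -61.360139
5. -47.051967, -147.689540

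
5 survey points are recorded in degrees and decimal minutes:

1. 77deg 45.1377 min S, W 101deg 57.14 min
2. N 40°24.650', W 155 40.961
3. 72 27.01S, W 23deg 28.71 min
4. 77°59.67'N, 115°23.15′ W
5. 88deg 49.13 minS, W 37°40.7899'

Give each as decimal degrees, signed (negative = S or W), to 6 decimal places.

Point 1:
  Lat: 45.1377′ = 0.752295°; total 77.7522950
  hemisphere S, so the sign is −
  Longitude: 57.14′ = 0.952333°; total 101.9523333
  W → negative
Point 2:
  φ: 40 + 24.65/60 = 40.4108333
  N ⇒ keep positive
  Lon: 40.961′ = 0.682683°; total 155.6826833
  W ⇒ negate
Point 3:
  Lat: 27.01′ = 0.450167°; total 72.4501667
  S → negative
  Longitude: 28.71′ = 0.478500°; total 23.4785000
  W → negative
Point 4:
  Latitude: 77 + 59.67/60 = 77.9945000
  N ⇒ keep positive
  λ: 115 + 23.15/60 = 115.3858333
  W → negative
Point 5:
  Latitude: 88 + 49.13/60 = 88.8188333
  S → negative
  Lon: 37 + 40.7899/60 = 37.6798317
  W ⇒ negate

1. -77.752295, -101.952333
2. 40.410833, -155.682683
3. -72.450167, -23.478500
4. 77.994500, -115.385833
5. -88.818833, -37.679832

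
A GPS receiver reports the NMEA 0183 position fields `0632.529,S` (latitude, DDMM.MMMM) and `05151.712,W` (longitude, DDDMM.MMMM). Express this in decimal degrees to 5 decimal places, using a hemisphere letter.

6.54215° S, 51.86187° W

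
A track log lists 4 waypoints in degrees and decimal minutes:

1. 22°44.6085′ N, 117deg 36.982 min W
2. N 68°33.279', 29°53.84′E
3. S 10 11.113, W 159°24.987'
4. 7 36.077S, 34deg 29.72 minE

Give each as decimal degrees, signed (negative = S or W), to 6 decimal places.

1. 22.743475, -117.616367
2. 68.554650, 29.897333
3. -10.185217, -159.416450
4. -7.601283, 34.495333

Point 1:
  Lat: 44.6085′ = 0.743475°; total 22.7434750
  N → positive
  Longitude: 117 + 36.982/60 = 117.6163667
  W ⇒ negate
Point 2:
  φ: 33.279′ = 0.554650°; total 68.5546500
  N → positive
  Lon: 29 + 53.84/60 = 29.8973333
  E ⇒ keep positive
Point 3:
  Latitude: 10 + 11.113/60 = 10.1852167
  S → negative
  Lon: 24.987′ = 0.416450°; total 159.4164500
  W → negative
Point 4:
  Latitude: 36.077′ = 0.601283°; total 7.6012833
  S → negative
  Lon: 29.72′ = 0.495333°; total 34.4953333
  E → positive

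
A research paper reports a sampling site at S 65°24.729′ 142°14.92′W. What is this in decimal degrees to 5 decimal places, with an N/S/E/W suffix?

φ: 65 + 24.729/60 = 65.412150
Lon: 142 + 14.92/60 = 142.248667

65.41215° S, 142.24867° W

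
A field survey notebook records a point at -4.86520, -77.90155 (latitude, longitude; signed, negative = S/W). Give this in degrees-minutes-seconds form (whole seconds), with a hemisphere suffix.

Latitude is negative → S; |value| = 4.865200
Latitude: 0.865200° → 51.91200′; 0.91200 × 60 = 54.72″
Longitude is negative → W; |value| = 77.901550
λ: 0.901550 × 60 = 54.09300′ → 54′, remainder × 60 = 5.58″

4°51′55″ S, 77°54′6″ W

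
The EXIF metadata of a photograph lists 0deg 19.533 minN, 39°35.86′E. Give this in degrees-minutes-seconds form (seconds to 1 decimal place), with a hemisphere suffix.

0°19′32.0″ N, 39°35′51.6″ E

φ: 19.53300′ → 19′ and 0.53300 × 60 = 31.980″
λ: 35.86000′ → 35′ and 0.86000 × 60 = 51.600″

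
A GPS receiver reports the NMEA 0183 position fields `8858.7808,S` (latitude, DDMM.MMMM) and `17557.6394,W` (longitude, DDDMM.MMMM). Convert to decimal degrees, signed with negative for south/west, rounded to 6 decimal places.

φ: split at 2 digits → 88° and 58.7808′; 88 + 58.7808/60 = 88.9796800
S → negative
Longitude: split at 3 digits → 175° and 57.6394′; 175 + 57.6394/60 = 175.9606567
W ⇒ negate

-88.979680, -175.960657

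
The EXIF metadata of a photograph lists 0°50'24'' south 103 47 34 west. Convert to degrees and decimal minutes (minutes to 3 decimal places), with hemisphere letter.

0° 50.400′ S, 103° 47.567′ W

φ: 50 + 24/60 = 50.40000′
Longitude: 47 + 34/60 = 47.56667′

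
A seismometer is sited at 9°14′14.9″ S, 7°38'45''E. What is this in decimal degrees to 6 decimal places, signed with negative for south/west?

-9.237472, 7.645833

Lat: 9° + 14/60 + 14.9/3600 = 9 + 0.233333 + 0.004139 = 9.2374722
hemisphere S, so the sign is −
Lon: 38′ + 45″ = 38.75000′; 7 + 38.75000/60 = 7.6458333
E ⇒ keep positive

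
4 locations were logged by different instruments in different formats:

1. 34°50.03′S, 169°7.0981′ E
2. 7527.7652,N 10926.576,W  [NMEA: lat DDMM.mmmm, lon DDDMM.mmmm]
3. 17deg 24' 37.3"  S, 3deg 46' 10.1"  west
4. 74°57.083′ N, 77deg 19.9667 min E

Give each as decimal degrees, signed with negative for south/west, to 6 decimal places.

Point 1:
  Latitude: 50.03′ = 0.833833°; total 34.8338333
  S → negative
  Lon: 169 + 7.0981/60 = 169.1183017
  E ⇒ keep positive
Point 2:
  Lat: split at 2 digits → 75° and 27.7652′; 75 + 27.7652/60 = 75.4627533
  N ⇒ keep positive
  Longitude: split at 3 digits → 109° and 26.576′; 109 + 26.576/60 = 109.4429333
  hemisphere W, so the sign is −
Point 3:
  Lat: 24′ + 37.3″ = 24.62167′; 17 + 24.62167/60 = 17.4103611
  S → negative
  Longitude: 3 + 46/60 + 10.1/3600 = 3.7694722
  W ⇒ negate
Point 4:
  φ: 74 + 57.083/60 = 74.9513833
  N → positive
  Lon: 19.9667′ = 0.332778°; total 77.3327783
  E → positive

1. -34.833833, 169.118302
2. 75.462753, -109.442933
3. -17.410361, -3.769472
4. 74.951383, 77.332778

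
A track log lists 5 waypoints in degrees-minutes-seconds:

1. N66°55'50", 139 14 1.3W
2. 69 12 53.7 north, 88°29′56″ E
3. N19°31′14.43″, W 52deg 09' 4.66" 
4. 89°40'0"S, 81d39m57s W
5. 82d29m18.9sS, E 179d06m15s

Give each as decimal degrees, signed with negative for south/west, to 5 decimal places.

Point 1:
  Latitude: 66 + 55/60 + 50/3600 = 66.930556
  N → positive
  Longitude: 139 + 14/60 + 1.3/3600 = 139.233694
  hemisphere W, so the sign is −
Point 2:
  Lat: 12′ + 53.7″ = 12.89500′; 69 + 12.89500/60 = 69.214917
  N ⇒ keep positive
  Lon: 88 + 29/60 + 56/3600 = 88.498889
  E → positive
Point 3:
  Latitude: 19 + 31/60 + 14.43/3600 = 19.520675
  N → positive
  Lon: 9′ + 4.66″ = 9.07767′; 52 + 9.07767/60 = 52.151294
  hemisphere W, so the sign is −
Point 4:
  φ: 89° + 40/60 + 0/3600 = 89 + 0.666667 + 0.000000 = 89.666667
  hemisphere S, so the sign is −
  λ: 81° + 39/60 + 57/3600 = 81 + 0.650000 + 0.015833 = 81.665833
  hemisphere W, so the sign is −
Point 5:
  φ: 82° + 29/60 + 18.9/3600 = 82 + 0.483333 + 0.005250 = 82.488583
  hemisphere S, so the sign is −
  λ: 179° + 6/60 + 15/3600 = 179 + 0.100000 + 0.004167 = 179.104167
  E ⇒ keep positive

1. 66.93056, -139.23369
2. 69.21492, 88.49889
3. 19.52068, -52.15129
4. -89.66667, -81.66583
5. -82.48858, 179.10417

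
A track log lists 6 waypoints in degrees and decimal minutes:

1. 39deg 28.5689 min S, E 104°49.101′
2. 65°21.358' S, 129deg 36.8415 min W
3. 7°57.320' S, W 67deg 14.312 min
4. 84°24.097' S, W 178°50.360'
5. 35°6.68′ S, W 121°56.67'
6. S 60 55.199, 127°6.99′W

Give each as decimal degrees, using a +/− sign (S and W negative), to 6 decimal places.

Point 1:
  Latitude: 28.5689′ = 0.476148°; total 39.4761483
  S ⇒ negate
  λ: 49.101′ = 0.818350°; total 104.8183500
  E → positive
Point 2:
  φ: 65 + 21.358/60 = 65.3559667
  S ⇒ negate
  λ: 129 + 36.8415/60 = 129.6140250
  hemisphere W, so the sign is −
Point 3:
  φ: 7 + 57.32/60 = 7.9553333
  hemisphere S, so the sign is −
  λ: 67 + 14.312/60 = 67.2385333
  hemisphere W, so the sign is −
Point 4:
  Latitude: 84 + 24.097/60 = 84.4016167
  S → negative
  Longitude: 178 + 50.36/60 = 178.8393333
  W ⇒ negate
Point 5:
  φ: 35 + 6.68/60 = 35.1113333
  S → negative
  Longitude: 121 + 56.67/60 = 121.9445000
  hemisphere W, so the sign is −
Point 6:
  Lat: 60 + 55.199/60 = 60.9199833
  hemisphere S, so the sign is −
  λ: 127 + 6.99/60 = 127.1165000
  W → negative

1. -39.476148, 104.818350
2. -65.355967, -129.614025
3. -7.955333, -67.238533
4. -84.401617, -178.839333
5. -35.111333, -121.944500
6. -60.919983, -127.116500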